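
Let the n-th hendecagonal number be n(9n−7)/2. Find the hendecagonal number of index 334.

500833

The 334th hendecagonal number is n(9n−7)/2 with n = 334.
334·(9·334 − 7)/2 = 334·2999/2 = 500833.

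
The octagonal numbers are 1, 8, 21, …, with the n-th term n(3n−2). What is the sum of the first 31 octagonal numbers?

30256

Σ i(3i−2) = 3Σi² − 2Σi over i = 1..31.
Σi = 496 and Σi² = 10416.
3·10416 − 2·496 = 30256.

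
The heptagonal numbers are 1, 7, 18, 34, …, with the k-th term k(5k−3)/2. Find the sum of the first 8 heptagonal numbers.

456

Σ i(5i−3)/2 = (5Σi² − 3Σi) / 2 over i = 1..8.
Σi = 36 and Σi² = 204.
(5·204 − 3·36) / 2 = 912/2 = 456.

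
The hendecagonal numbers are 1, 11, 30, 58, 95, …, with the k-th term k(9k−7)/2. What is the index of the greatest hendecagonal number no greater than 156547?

186

Solve n(9n−7)/2 ≤ 156547 for integer n.
n = 186 gives 155031 ≤ 156547, while n = 187 gives 156706 > 156547; so the answer is index 186.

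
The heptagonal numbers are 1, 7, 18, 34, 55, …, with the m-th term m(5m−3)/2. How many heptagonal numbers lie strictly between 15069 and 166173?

The n-th heptagonal number is n(5n−3)/2.
Smallest index with value > 15069: n = 78 (giving 15093).
Largest index with value < 166173: n = 258 (giving 166023).
Indices 78 through 258: 181 terms.

181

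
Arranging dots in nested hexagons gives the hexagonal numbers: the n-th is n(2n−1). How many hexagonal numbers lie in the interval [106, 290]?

5

The n-th hexagonal number is n(2n−1).
Smallest index with value ≥ 106: n = 8 (giving 120).
Largest index with value ≤ 290: n = 12 (giving 276).
Indices 8 through 12: 5 terms.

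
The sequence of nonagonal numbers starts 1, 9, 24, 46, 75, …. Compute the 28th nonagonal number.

The 28th nonagonal number is n(7n−5)/2 with n = 28.
28·(7·28 − 5)/2 = 28·191/2 = 2674.

2674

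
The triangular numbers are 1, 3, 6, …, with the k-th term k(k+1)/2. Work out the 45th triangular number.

1035

45·46/2 = 2070/2 = 1035.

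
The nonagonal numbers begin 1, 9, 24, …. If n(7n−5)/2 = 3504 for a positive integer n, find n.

Set n(7n−5)/2 = 3504, giving 7n² − 5n − 7008 = 0.
So n = (5 + 443) / 14 = 448/14 = 32.

32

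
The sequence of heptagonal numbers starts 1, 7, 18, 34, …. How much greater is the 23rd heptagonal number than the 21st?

217

23·(5·23 − 3)/2 = 1288 and 21·(5·21 − 3)/2 = 1071.
Difference: 1288 − 1071 = 217.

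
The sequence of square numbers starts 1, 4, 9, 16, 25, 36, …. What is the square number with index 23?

529

The 23rd square number is n² with n = 23.
23² = 529.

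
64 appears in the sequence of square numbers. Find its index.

We need n² = 64, so n = √64 = 8.

8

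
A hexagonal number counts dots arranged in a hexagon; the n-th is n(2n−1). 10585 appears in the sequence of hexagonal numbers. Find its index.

Set n(2n−1) = 10585, giving 2n² − n − 10585 = 0.
The discriminant is 1 + 8·10585 = 84681, and √84681 = 291.
So n = (1 + 291) / 4 = 292/4 = 73.
Check: 73·(2·73 − 1) = 10585. ✓

73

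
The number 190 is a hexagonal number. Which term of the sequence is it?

10

Set n(2n−1) = 190, giving 2n² − n − 190 = 0.
So n = (1 + 39) / 4 = 40/4 = 10.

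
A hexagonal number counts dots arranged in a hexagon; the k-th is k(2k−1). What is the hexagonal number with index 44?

The 44th hexagonal number is n(2n−1) with n = 44.
44·(2·44 − 1) = 44·87 = 3828.

3828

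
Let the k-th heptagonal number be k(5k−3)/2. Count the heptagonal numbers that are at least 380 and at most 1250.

The n-th heptagonal number is n(5n−3)/2.
Smallest index with value ≥ 380: n = 13 (giving 403).
Largest index with value ≤ 1250: n = 22 (giving 1177).
Indices 13 through 22: 10 terms.

10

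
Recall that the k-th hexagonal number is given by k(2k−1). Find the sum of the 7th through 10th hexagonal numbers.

Σ i(2i−1) = 2Σi² − Σi over i = 7..10.
Σi = 55 − 21 = 34 and Σi² = 385 − 91 = 294.
2·294 − 1·34 = 554.

554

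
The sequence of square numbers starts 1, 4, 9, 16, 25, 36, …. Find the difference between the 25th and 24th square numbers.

49

n² − (n−1)² = 2n − 1, so 25² − 24² = 2·25 − 1 = 49.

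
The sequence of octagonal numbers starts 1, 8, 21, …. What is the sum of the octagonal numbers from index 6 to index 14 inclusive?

Σ i(3i−2) = 3Σi² − 2Σi over i = 6..14.
Σi = 105 − 15 = 90 and Σi² = 1015 − 55 = 960.
3·960 − 2·90 = 2700.

2700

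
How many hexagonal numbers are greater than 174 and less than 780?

The n-th hexagonal number is n(2n−1).
Smallest index with value > 174: n = 10 (giving 190).
Largest index with value < 780: n = 19 (giving 703).
Indices 10 through 19: 10 terms.

10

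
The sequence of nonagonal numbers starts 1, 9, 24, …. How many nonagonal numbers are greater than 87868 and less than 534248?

The n-th nonagonal number is n(7n−5)/2.
Smallest index with value > 87868: n = 159 (giving 88086).
Largest index with value < 534248: n = 391 (giving 534106).
Indices 159 through 391: 233 terms.

233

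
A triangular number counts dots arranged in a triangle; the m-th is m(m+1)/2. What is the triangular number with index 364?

66430

364·365/2 = 132860/2 = 66430.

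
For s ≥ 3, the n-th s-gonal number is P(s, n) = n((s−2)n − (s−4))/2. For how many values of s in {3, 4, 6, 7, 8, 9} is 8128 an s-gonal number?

2

s = 3: P(3, 127) = 8128. ✓
s = 4: P(4, 90) = 8100 and P(4, 91) = 8281; 8128 is not s-gonal.
s = 6: P(6, 64) = 8128. ✓
s = 7: P(7, 57) = 8037 and P(7, 58) = 8323; 8128 is not s-gonal.
s = 8: P(8, 52) = 8008 and P(8, 53) = 8321; 8128 is not s-gonal.
s = 9: P(9, 48) = 7944 and P(9, 49) = 8281; 8128 is not s-gonal.
Hits: s ∈ {3, 6} → 2.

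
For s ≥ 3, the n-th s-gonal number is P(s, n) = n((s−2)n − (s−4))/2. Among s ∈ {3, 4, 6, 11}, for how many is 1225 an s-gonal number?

s = 3: P(3, 49) = 1225. ✓
s = 4: P(4, 35) = 1225. ✓
s = 6: P(6, 25) = 1225. ✓
s = 11: P(11, 16) = 1096 and P(11, 17) = 1241; 1225 is not s-gonal.
Hits: s ∈ {3, 4, 6} → 3.

3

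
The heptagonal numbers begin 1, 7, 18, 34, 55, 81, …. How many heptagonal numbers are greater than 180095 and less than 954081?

The n-th heptagonal number is n(5n−3)/2.
Smallest index with value > 180095: n = 269 (giving 180499).
Largest index with value < 954081: n = 618 (giving 953883).
Indices 269 through 618: 350 terms.

350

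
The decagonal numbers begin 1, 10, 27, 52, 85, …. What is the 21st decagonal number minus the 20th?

161

Consecutive decagonal numbers differ by 8n − 7: here 8·21 − 7 = 161.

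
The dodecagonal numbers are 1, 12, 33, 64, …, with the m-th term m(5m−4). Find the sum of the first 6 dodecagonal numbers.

371

Σ i(5i−4) = 5Σi² − 4Σi over i = 1..6.
Σi = 21 and Σi² = 91.
5·91 − 4·21 = 371.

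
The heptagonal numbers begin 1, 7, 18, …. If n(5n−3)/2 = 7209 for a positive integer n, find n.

Set n(5n−3)/2 = 7209, giving 5n² − 3n − 14418 = 0.
The discriminant is 9 + 40·7209 = 288369, and √288369 = 537.
So n = (3 + 537) / 10 = 540/10 = 54.

54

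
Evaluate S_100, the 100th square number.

100² = 10000.

10000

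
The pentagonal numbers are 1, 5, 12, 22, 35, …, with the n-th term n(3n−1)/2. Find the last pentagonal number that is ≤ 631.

Solve n(3n−1)/2 ≤ 631 for integer n.
n = 20 gives 590 ≤ 631, while n = 21 gives 651 > 631; so the answer is 590.

590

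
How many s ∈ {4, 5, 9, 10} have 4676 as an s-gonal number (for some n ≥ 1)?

1

s = 4: P(4, 68) = 4624 and P(4, 69) = 4761; 4676 is not s-gonal.
s = 5: P(5, 56) = 4676. ✓
s = 9: P(9, 36) = 4446 and P(9, 37) = 4699; 4676 is not s-gonal.
s = 10: P(10, 34) = 4522 and P(10, 35) = 4795; 4676 is not s-gonal.
Hits: s ∈ {5} → 1.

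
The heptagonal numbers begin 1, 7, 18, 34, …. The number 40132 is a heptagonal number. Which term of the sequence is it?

Set n(5n−3)/2 = 40132, giving 5n² − 3n − 80264 = 0.
The discriminant is 9 + 40·40132 = 1605289, and √1605289 = 1267.
So n = (3 + 1267) / 10 = 1270/10 = 127.
Check: 127·(5·127 − 3)/2 = 40132. ✓

127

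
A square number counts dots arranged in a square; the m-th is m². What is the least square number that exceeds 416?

441

Solve n² > 416 for integer n.
The largest n with value ≤ 416 is 20 (since 400 ≤ 416 < 441), so the first above is n = 21, value 441.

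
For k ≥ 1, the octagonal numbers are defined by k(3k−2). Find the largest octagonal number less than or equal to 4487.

4485

Solve n(3n−2) ≤ 4487 for integer n.
n = 39 gives 4485 ≤ 4487, while n = 40 gives 4720 > 4487; so the answer is 4485.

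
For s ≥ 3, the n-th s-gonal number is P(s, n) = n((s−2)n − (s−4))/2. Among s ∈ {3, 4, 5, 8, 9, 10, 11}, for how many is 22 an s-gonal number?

s = 3: P(3, 6) = 21 and P(3, 7) = 28; 22 is not s-gonal.
s = 4: P(4, 4) = 16 and P(4, 5) = 25; 22 is not s-gonal.
s = 5: P(5, 4) = 22. ✓
s = 8: P(8, 3) = 21 and P(8, 4) = 40; 22 is not s-gonal.
s = 9: P(9, 2) = 9 and P(9, 3) = 24; 22 is not s-gonal.
s = 10: P(10, 2) = 10 and P(10, 3) = 27; 22 is not s-gonal.
s = 11: P(11, 2) = 11 and P(11, 3) = 30; 22 is not s-gonal.
Hits: s ∈ {5} → 1.

1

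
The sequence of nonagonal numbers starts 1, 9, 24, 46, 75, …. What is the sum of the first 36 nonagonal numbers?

Σ i(7i−5)/2 = (7Σi² − 5Σi) / 2 over i = 1..36.
Σi = 666 and Σi² = 16206.
(7·16206 − 5·666) / 2 = 110112/2 = 55056.

55056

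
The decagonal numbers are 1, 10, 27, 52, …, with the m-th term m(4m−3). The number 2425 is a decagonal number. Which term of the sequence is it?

25

Set n(4n−3) = 2425, giving 4n² − 3n − 2425 = 0.
The discriminant is 9 + 16·2425 = 38809, and √38809 = 197.
So n = (3 + 197) / 8 = 200/8 = 25.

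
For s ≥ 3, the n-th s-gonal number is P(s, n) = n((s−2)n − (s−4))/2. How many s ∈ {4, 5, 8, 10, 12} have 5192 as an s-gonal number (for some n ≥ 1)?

1

s = 4: P(4, 72) = 5184 and P(4, 73) = 5329; 5192 is not s-gonal.
s = 5: P(5, 59) = 5192. ✓
s = 8: P(8, 41) = 4961 and P(8, 42) = 5208; 5192 is not s-gonal.
s = 10: P(10, 36) = 5076 and P(10, 37) = 5365; 5192 is not s-gonal.
s = 12: P(12, 32) = 4992 and P(12, 33) = 5313; 5192 is not s-gonal.
Hits: s ∈ {5} → 1.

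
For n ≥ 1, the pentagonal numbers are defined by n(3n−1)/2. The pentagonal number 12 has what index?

Set n(3n−1)/2 = 12, giving 3n² − n − 24 = 0.
The discriminant is 1 + 24·12 = 289, and √289 = 17.
So n = (1 + 17) / 6 = 18/6 = 3.

3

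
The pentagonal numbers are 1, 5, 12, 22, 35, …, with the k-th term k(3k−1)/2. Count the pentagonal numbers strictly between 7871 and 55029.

119

The n-th pentagonal number is n(3n−1)/2.
Smallest index with value > 7871: n = 73 (giving 7957).
Largest index with value < 55029: n = 191 (giving 54626).
Indices 73 through 191: 119 terms.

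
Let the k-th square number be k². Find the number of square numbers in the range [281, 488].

The n-th square number is n².
Smallest index with value ≥ 281: n = 17 (giving 289).
Largest index with value ≤ 488: n = 22 (giving 484).
Indices 17 through 22: 6 terms.

6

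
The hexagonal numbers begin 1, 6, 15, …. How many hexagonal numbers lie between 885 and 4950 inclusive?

The n-th hexagonal number is n(2n−1).
Smallest index with value ≥ 885: n = 22 (giving 946).
Largest index with value ≤ 4950: n = 50 (giving 4950).
Indices 22 through 50: 29 terms.

29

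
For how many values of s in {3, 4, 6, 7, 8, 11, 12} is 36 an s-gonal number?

s = 3: P(3, 8) = 36. ✓
s = 4: P(4, 6) = 36. ✓
s = 6: P(6, 4) = 28 and P(6, 5) = 45; 36 is not s-gonal.
s = 7: P(7, 4) = 34 and P(7, 5) = 55; 36 is not s-gonal.
s = 8: P(8, 3) = 21 and P(8, 4) = 40; 36 is not s-gonal.
s = 11: P(11, 3) = 30 and P(11, 4) = 58; 36 is not s-gonal.
s = 12: P(12, 3) = 33 and P(12, 4) = 64; 36 is not s-gonal.
Hits: s ∈ {3, 4} → 2.

2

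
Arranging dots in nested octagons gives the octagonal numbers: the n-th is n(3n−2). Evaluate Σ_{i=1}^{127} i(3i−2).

Σ i(3i−2) = 3Σi² − 2Σi over i = 1..127.
Σi = 8128 and Σi² = 690880.
3·690880 − 2·8128 = 2056384.

2056384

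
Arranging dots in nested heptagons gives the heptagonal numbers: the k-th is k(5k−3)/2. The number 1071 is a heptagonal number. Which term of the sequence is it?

Set n(5n−3)/2 = 1071, giving 5n² − 3n − 2142 = 0.
The discriminant is 9 + 40·1071 = 42849, and √42849 = 207.
So n = (3 + 207) / 10 = 210/10 = 21.

21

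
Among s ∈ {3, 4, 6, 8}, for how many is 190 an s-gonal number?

2

s = 3: P(3, 19) = 190. ✓
s = 4: P(4, 13) = 169 and P(4, 14) = 196; 190 is not s-gonal.
s = 6: P(6, 10) = 190. ✓
s = 8: P(8, 8) = 176 and P(8, 9) = 225; 190 is not s-gonal.
Hits: s ∈ {3, 6} → 2.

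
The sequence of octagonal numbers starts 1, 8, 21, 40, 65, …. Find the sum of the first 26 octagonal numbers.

Σ i(3i−2) = 3Σi² − 2Σi over i = 1..26.
Σi = 351 and Σi² = 6201.
3·6201 − 2·351 = 17901.

17901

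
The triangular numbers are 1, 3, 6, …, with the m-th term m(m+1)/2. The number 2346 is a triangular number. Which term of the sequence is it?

68

Set n(n+1)/2 = 2346, giving n² + n − 4692 = 0.
The discriminant is 1 + 8·2346 = 18769, and √18769 = 137.
So n = (-1 + 137) / 2 = 136/2 = 68.
Check: 68·69/2 = 2346. ✓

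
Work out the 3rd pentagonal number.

12

3·(3·3 − 1)/2 = 3·8/2 = 3·4 = 12.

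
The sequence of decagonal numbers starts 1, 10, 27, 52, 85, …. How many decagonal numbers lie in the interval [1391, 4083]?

13

The n-th decagonal number is n(4n−3).
Smallest index with value ≥ 1391: n = 20 (giving 1540).
Largest index with value ≤ 4083: n = 32 (giving 4000).
Indices 20 through 32: 13 terms.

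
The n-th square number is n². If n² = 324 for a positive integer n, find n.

We need n² = 324, so n = √324 = 18.
Check: 18² = 324. ✓

18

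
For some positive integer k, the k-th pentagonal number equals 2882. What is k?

44

Set n(3n−1)/2 = 2882, giving 3n² − n − 5764 = 0.
So n = (1 + 263) / 6 = 264/6 = 44.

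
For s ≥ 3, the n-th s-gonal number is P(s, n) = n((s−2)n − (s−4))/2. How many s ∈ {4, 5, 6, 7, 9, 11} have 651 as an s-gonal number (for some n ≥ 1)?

s = 4: P(4, 25) = 625 and P(4, 26) = 676; 651 is not s-gonal.
s = 5: P(5, 21) = 651. ✓
s = 6: P(6, 18) = 630 and P(6, 19) = 703; 651 is not s-gonal.
s = 7: P(7, 16) = 616 and P(7, 17) = 697; 651 is not s-gonal.
s = 9: P(9, 14) = 651. ✓
s = 11: P(11, 12) = 606 and P(11, 13) = 715; 651 is not s-gonal.
Hits: s ∈ {5, 9} → 2.

2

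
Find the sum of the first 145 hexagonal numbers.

Σ i(2i−1) = 2Σi² − Σi over i = 1..145.
Σi = 10585 and Σi² = 1026745.
2·1026745 − 1·10585 = 2042905.

2042905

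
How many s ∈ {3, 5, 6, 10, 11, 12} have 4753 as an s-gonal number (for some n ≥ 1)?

2

s = 3: P(3, 97) = 4753. ✓
s = 5: P(5, 56) = 4676 and P(5, 57) = 4845; 4753 is not s-gonal.
s = 6: P(6, 49) = 4753. ✓
s = 10: P(10, 34) = 4522 and P(10, 35) = 4795; 4753 is not s-gonal.
s = 11: P(11, 32) = 4496 and P(11, 33) = 4785; 4753 is not s-gonal.
s = 12: P(12, 31) = 4681 and P(12, 32) = 4992; 4753 is not s-gonal.
Hits: s ∈ {3, 6} → 2.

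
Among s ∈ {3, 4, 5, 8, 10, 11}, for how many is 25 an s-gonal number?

s = 3: P(3, 6) = 21 and P(3, 7) = 28; 25 is not s-gonal.
s = 4: P(4, 5) = 25. ✓
s = 5: P(5, 4) = 22 and P(5, 5) = 35; 25 is not s-gonal.
s = 8: P(8, 3) = 21 and P(8, 4) = 40; 25 is not s-gonal.
s = 10: P(10, 2) = 10 and P(10, 3) = 27; 25 is not s-gonal.
s = 11: P(11, 2) = 11 and P(11, 3) = 30; 25 is not s-gonal.
Hits: s ∈ {4} → 1.

1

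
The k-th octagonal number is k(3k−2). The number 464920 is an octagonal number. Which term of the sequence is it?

394

Set n(3n−2) = 464920, giving 3n² − 2n − 464920 = 0.
So n = (2 + 2362) / 6 = 2364/6 = 394.
Check: 394·(3·394 − 2) = 464920. ✓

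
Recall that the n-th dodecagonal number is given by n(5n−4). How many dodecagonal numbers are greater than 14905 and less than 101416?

The n-th dodecagonal number is n(5n−4).
Smallest index with value > 14905: n = 56 (giving 15456).
Largest index with value < 101416: n = 142 (giving 100252).
Indices 56 through 142: 87 terms.

87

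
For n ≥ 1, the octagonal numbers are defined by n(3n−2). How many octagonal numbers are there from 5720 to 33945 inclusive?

The n-th octagonal number is n(3n−2).
Smallest index with value ≥ 5720: n = 44 (giving 5720).
Largest index with value ≤ 33945: n = 106 (giving 33496).
Indices 44 through 106: 63 terms.

63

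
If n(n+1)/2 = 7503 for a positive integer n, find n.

Set n(n+1)/2 = 7503, giving n² + n − 15006 = 0.
The discriminant is 1 + 8·7503 = 60025, and √60025 = 245.
So n = (-1 + 245) / 2 = 244/2 = 122.

122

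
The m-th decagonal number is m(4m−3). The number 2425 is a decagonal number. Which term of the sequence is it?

25

Set n(4n−3) = 2425, giving 4n² − 3n − 2425 = 0.
The discriminant is 9 + 16·2425 = 38809, and √38809 = 197.
So n = (3 + 197) / 8 = 200/8 = 25.
Check: 25·(4·25 − 3) = 2425. ✓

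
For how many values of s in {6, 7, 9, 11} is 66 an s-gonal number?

s = 6: P(6, 6) = 66. ✓
s = 7: P(7, 5) = 55 and P(7, 6) = 81; 66 is not s-gonal.
s = 9: P(9, 4) = 46 and P(9, 5) = 75; 66 is not s-gonal.
s = 11: P(11, 4) = 58 and P(11, 5) = 95; 66 is not s-gonal.
Hits: s ∈ {6} → 1.

1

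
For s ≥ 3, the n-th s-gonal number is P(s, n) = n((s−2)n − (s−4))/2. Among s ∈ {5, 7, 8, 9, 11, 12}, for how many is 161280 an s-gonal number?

s = 5: P(5, 328) = 161212 and P(5, 329) = 162197; 161280 is not s-gonal.
s = 7: P(7, 254) = 160909 and P(7, 255) = 162180; 161280 is not s-gonal.
s = 8: P(8, 232) = 161008 and P(8, 233) = 162401; 161280 is not s-gonal.
s = 9: P(9, 215) = 161250 and P(9, 216) = 162756; 161280 is not s-gonal.
s = 11: P(11, 189) = 160083 and P(11, 190) = 161785; 161280 is not s-gonal.
s = 12: P(12, 180) = 161280. ✓
Hits: s ∈ {12} → 1.

1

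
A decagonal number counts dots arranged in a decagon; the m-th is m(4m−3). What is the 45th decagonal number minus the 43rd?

698

45·(4·45 − 3) = 7965 and 43·(4·43 − 3) = 7267.
Difference: 7965 − 7267 = 698.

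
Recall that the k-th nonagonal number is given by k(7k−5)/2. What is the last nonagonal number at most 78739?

Solve n(7n−5)/2 ≤ 78739 for integer n.
n = 150 gives 78375 ≤ 78739, while n = 151 gives 79426 > 78739; so the answer is 78375.

78375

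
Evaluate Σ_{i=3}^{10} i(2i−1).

Σ i(2i−1) = 2Σi² − Σi over i = 3..10.
Σi = 55 − 3 = 52 and Σi² = 385 − 5 = 380.
2·380 − 1·52 = 708.

708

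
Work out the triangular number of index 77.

3003

The 77th triangular number is n(n+1)/2 with n = 77.
77·78/2 = 6006/2 = 3003.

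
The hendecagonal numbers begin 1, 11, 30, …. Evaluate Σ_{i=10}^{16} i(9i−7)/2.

5131

Σ i(9i−7)/2 = (9Σi² − 7Σi) / 2 over i = 10..16.
Σi = 136 − 45 = 91 and Σi² = 1496 − 285 = 1211.
(9·1211 − 7·91) / 2 = 10262/2 = 5131.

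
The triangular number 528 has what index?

Set n(n+1)/2 = 528, giving n² + n − 1056 = 0.
The discriminant is 1 + 8·528 = 4225, and √4225 = 65.
So n = (-1 + 65) / 2 = 64/2 = 32.
Check: 32·33/2 = 528. ✓

32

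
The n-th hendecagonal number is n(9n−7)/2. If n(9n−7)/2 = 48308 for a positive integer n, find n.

104

Set n(9n−7)/2 = 48308, giving 9n² − 7n − 96616 = 0.
So n = (7 + 1865) / 18 = 1872/18 = 104.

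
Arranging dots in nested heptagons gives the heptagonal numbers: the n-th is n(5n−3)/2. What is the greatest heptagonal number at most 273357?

271755

Solve n(5n−3)/2 ≤ 273357 for integer n.
n = 330 gives 271755 ≤ 273357, while n = 331 gives 273406 > 273357; so the answer is 271755.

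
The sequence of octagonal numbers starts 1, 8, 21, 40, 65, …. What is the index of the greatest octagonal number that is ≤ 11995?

Solve n(3n−2) ≤ 11995 for integer n.
n = 63 gives 11781 ≤ 11995, while n = 64 gives 12160 > 11995; so the answer is index 63.

63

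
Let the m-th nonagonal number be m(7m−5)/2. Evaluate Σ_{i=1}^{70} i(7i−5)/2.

402570

Σ i(7i−5)/2 = (7Σi² − 5Σi) / 2 over i = 1..70.
Σi = 2485 and Σi² = 116795.
(7·116795 − 5·2485) / 2 = 805140/2 = 402570.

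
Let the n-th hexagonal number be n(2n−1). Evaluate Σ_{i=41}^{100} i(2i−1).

Σ i(2i−1) = 2Σi² − Σi over i = 41..100.
Σi = 5050 − 820 = 4230 and Σi² = 338350 − 22140 = 316210.
2·316210 − 1·4230 = 628190.

628190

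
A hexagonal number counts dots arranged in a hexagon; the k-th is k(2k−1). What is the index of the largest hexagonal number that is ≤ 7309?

Solve n(2n−1) ≤ 7309 for integer n.
n = 60 gives 7140 ≤ 7309, while n = 61 gives 7381 > 7309; so the answer is index 60.

60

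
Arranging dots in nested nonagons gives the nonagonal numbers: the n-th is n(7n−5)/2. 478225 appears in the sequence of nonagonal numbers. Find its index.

Set n(7n−5)/2 = 478225, giving 7n² − 5n − 956450 = 0.
So n = (5 + 5175) / 14 = 5180/14 = 370.
Check: 370·(7·370 − 5)/2 = 478225. ✓

370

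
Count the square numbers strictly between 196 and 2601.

36

The n-th square number is n².
Smallest index with value > 196: n = 15 (giving 225).
Largest index with value < 2601: n = 50 (giving 2500).
Indices 15 through 50: 36 terms.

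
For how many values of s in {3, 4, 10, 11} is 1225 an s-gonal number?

s = 3: P(3, 49) = 1225. ✓
s = 4: P(4, 35) = 1225. ✓
s = 10: P(10, 17) = 1105 and P(10, 18) = 1242; 1225 is not s-gonal.
s = 11: P(11, 16) = 1096 and P(11, 17) = 1241; 1225 is not s-gonal.
Hits: s ∈ {3, 4} → 2.

2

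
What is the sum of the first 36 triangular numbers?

8436

Σ i(i+1)/2 = (Σi² + Σi) / 2 over i = 1..36.
Σi = 666 and Σi² = 16206.
(1·16206 + 1·666) / 2 = 16872/2 = 8436.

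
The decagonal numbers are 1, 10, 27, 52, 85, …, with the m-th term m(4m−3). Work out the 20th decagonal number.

The 20th decagonal number is n(4n−3) with n = 20.
20·(4·20 − 3) = 20·77 = 1540.

1540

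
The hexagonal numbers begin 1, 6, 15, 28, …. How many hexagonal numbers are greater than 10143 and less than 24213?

The n-th hexagonal number is n(2n−1).
Smallest index with value > 10143: n = 72 (giving 10296).
Largest index with value < 24213: n = 110 (giving 24090).
Indices 72 through 110: 39 terms.

39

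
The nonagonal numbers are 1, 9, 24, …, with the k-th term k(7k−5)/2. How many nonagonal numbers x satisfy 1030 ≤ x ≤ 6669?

27

The n-th nonagonal number is n(7n−5)/2.
Smallest index with value ≥ 1030: n = 18 (giving 1089).
Largest index with value ≤ 6669: n = 44 (giving 6666).
Indices 18 through 44: 27 terms.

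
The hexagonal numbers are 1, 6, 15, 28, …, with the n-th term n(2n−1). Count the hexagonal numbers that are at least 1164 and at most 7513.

37

The n-th hexagonal number is n(2n−1).
Smallest index with value ≥ 1164: n = 25 (giving 1225).
Largest index with value ≤ 7513: n = 61 (giving 7381).
Indices 25 through 61: 37 terms.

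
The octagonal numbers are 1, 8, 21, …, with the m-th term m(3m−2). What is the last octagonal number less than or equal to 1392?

Solve n(3n−2) ≤ 1392 for integer n.
n = 21 gives 1281 ≤ 1392, while n = 22 gives 1408 > 1392; so the answer is 1281.

1281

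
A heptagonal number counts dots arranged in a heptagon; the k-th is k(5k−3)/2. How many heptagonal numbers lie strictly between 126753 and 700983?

The n-th heptagonal number is n(5n−3)/2.
Smallest index with value > 126753: n = 226 (giving 127351).
Largest index with value < 700983: n = 529 (giving 698809).
Indices 226 through 529: 304 terms.

304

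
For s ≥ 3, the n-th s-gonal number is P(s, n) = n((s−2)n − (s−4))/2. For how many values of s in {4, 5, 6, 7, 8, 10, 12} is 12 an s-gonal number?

2

s = 4: P(4, 3) = 9 and P(4, 4) = 16; 12 is not s-gonal.
s = 5: P(5, 3) = 12. ✓
s = 6: P(6, 2) = 6 and P(6, 3) = 15; 12 is not s-gonal.
s = 7: P(7, 2) = 7 and P(7, 3) = 18; 12 is not s-gonal.
s = 8: P(8, 2) = 8 and P(8, 3) = 21; 12 is not s-gonal.
s = 10: P(10, 2) = 10 and P(10, 3) = 27; 12 is not s-gonal.
s = 12: P(12, 2) = 12. ✓
Hits: s ∈ {5, 12} → 2.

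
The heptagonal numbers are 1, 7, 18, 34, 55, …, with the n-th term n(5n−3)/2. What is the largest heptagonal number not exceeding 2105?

Solve n(5n−3)/2 ≤ 2105 for integer n.
n = 29 gives 2059 ≤ 2105, while n = 30 gives 2205 > 2105; so the answer is 2059.

2059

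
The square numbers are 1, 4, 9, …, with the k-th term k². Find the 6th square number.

6² = 36.

36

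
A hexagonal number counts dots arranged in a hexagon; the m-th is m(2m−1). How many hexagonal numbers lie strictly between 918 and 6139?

The n-th hexagonal number is n(2n−1).
Smallest index with value > 918: n = 22 (giving 946).
Largest index with value < 6139: n = 55 (giving 5995).
Indices 22 through 55: 34 terms.

34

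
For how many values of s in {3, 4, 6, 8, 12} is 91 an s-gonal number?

2

s = 3: P(3, 13) = 91. ✓
s = 4: P(4, 9) = 81 and P(4, 10) = 100; 91 is not s-gonal.
s = 6: P(6, 7) = 91. ✓
s = 8: P(8, 5) = 65 and P(8, 6) = 96; 91 is not s-gonal.
s = 12: P(12, 4) = 64 and P(12, 5) = 105; 91 is not s-gonal.
Hits: s ∈ {3, 6} → 2.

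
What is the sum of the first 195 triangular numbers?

1254890

Σ i(i+1)/2 = (Σi² + Σi) / 2 over i = 1..195.
Σi = 19110 and Σi² = 2490670.
(1·2490670 + 1·19110) / 2 = 2509780/2 = 1254890.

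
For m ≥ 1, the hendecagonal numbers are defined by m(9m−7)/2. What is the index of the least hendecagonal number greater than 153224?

185

Solve n(9n−7)/2 > 153224 for integer n.
The largest n with value ≤ 153224 is 184 (since 151708 ≤ 153224 < 153365), so the first above is n = 185, value 153365.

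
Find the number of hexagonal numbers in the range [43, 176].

5

The n-th hexagonal number is n(2n−1).
Smallest index with value ≥ 43: n = 5 (giving 45).
Largest index with value ≤ 176: n = 9 (giving 153).
Indices 5 through 9: 5 terms.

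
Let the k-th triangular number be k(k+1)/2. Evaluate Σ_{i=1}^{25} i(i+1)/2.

2925

Σ i(i+1)/2 = (Σi² + Σi) / 2 over i = 1..25.
Σi = 325 and Σi² = 5525.
(1·5525 + 1·325) / 2 = 5850/2 = 2925.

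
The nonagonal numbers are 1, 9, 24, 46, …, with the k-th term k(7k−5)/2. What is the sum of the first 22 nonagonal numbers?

Σ i(7i−5)/2 = (7Σi² − 5Σi) / 2 over i = 1..22.
Σi = 253 and Σi² = 3795.
(7·3795 − 5·253) / 2 = 25300/2 = 12650.

12650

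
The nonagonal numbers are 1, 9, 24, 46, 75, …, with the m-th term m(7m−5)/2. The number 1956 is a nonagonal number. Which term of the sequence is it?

Set n(7n−5)/2 = 1956, giving 7n² − 5n − 3912 = 0.
So n = (5 + 331) / 14 = 336/14 = 24.
Check: 24·(7·24 − 5)/2 = 1956. ✓

24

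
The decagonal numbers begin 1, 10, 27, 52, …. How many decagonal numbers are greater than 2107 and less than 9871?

The n-th decagonal number is n(4n−3).
Smallest index with value > 2107: n = 24 (giving 2232).
Largest index with value < 9871: n = 50 (giving 9850).
Indices 24 through 50: 27 terms.

27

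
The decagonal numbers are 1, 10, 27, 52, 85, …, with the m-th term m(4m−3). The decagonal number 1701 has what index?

21

Set n(4n−3) = 1701, giving 4n² − 3n − 1701 = 0.
So n = (3 + 165) / 8 = 168/8 = 21.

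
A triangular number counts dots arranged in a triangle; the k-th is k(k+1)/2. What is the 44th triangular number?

44·45/2 = 1980/2 = 990.

990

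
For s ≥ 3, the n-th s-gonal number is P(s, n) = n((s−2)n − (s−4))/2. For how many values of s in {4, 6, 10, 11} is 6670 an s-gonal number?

s = 4: P(4, 81) = 6561 and P(4, 82) = 6724; 6670 is not s-gonal.
s = 6: P(6, 58) = 6670. ✓
s = 10: P(10, 41) = 6601 and P(10, 42) = 6930; 6670 is not s-gonal.
s = 11: P(11, 38) = 6365 and P(11, 39) = 6708; 6670 is not s-gonal.
Hits: s ∈ {6} → 1.

1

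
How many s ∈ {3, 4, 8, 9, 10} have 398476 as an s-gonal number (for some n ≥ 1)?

s = 3: P(3, 892) = 398278 and P(3, 893) = 399171; 398476 is not s-gonal.
s = 4: P(4, 631) = 398161 and P(4, 632) = 399424; 398476 is not s-gonal.
s = 8: P(8, 364) = 396760 and P(8, 365) = 398945; 398476 is not s-gonal.
s = 9: P(9, 337) = 396649 and P(9, 338) = 399009; 398476 is not s-gonal.
s = 10: P(10, 316) = 398476. ✓
Hits: s ∈ {10} → 1.

1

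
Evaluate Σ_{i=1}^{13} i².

819

Σ_{i=1}^{13} i² = 13·14·27/6 = 819.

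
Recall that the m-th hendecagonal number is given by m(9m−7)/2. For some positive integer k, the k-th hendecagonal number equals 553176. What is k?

351

Set n(9n−7)/2 = 553176, giving 9n² − 7n − 1106352 = 0.
The discriminant is 49 + 72·553176 = 39828721, and √39828721 = 6311.
So n = (7 + 6311) / 18 = 6318/18 = 351.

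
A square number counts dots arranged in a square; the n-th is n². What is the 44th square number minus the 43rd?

n² − (n−1)² = 2n − 1, so 44² − 43² = 2·44 − 1 = 87.

87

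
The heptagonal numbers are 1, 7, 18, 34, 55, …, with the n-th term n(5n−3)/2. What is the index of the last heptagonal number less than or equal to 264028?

325

Solve n(5n−3)/2 ≤ 264028 for integer n.
n = 325 gives 263575 ≤ 264028, while n = 326 gives 265201 > 264028; so the answer is index 325.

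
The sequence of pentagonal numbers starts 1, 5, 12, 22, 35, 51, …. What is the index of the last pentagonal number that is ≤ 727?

Solve n(3n−1)/2 ≤ 727 for integer n.
n = 22 gives 715 ≤ 727, while n = 23 gives 782 > 727; so the answer is index 22.

22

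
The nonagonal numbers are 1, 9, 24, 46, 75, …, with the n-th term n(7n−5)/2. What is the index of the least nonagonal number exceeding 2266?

26

Solve n(7n−5)/2 > 2266 for integer n.
The largest n with value ≤ 2266 is 25 (since 2125 ≤ 2266 < 2301), so the first above is n = 26, value 2301.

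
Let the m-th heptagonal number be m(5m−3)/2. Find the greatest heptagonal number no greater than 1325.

1288

Solve n(5n−3)/2 ≤ 1325 for integer n.
n = 23 gives 1288 ≤ 1325, while n = 24 gives 1404 > 1325; so the answer is 1288.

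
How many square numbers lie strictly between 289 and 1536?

22

The n-th square number is n².
Smallest index with value > 289: n = 18 (giving 324).
Largest index with value < 1536: n = 39 (giving 1521).
Indices 18 through 39: 22 terms.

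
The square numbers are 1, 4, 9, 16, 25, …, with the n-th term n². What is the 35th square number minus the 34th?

69

n² − (n−1)² = 2n − 1, so 35² − 34² = 2·35 − 1 = 69.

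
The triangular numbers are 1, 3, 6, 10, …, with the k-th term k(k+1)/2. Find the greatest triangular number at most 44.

Solve n(n+1)/2 ≤ 44 for integer n.
n = 8 gives 36 ≤ 44, while n = 9 gives 45 > 44; so the answer is 36.

36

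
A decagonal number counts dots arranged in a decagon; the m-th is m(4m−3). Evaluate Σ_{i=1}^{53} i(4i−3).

199863

Σ i(4i−3) = 4Σi² − 3Σi over i = 1..53.
Σi = 1431 and Σi² = 51039.
4·51039 − 3·1431 = 199863.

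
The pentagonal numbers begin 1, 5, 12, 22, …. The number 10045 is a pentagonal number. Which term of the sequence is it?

Set n(3n−1)/2 = 10045, giving 3n² − n − 20090 = 0.
The discriminant is 1 + 24·10045 = 241081, and √241081 = 491.
So n = (1 + 491) / 6 = 492/6 = 82.
Check: 82·(3·82 − 1)/2 = 10045. ✓

82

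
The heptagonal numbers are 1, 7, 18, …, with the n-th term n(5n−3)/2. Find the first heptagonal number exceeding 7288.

7480

Solve n(5n−3)/2 > 7288 for integer n.
The largest n with value ≤ 7288 is 54 (since 7209 ≤ 7288 < 7480), so the first above is n = 55, value 7480.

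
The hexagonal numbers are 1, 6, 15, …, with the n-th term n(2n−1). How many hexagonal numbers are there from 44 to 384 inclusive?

10

The n-th hexagonal number is n(2n−1).
Smallest index with value ≥ 44: n = 5 (giving 45).
Largest index with value ≤ 384: n = 14 (giving 378).
Indices 5 through 14: 10 terms.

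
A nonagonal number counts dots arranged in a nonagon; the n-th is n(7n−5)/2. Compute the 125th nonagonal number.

125·(7·125 − 5)/2 = 125·870/2 = 125·435 = 54375.

54375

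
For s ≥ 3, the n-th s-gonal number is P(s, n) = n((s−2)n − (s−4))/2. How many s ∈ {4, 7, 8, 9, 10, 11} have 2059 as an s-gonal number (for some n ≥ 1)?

s = 4: P(4, 45) = 2025 and P(4, 46) = 2116; 2059 is not s-gonal.
s = 7: P(7, 29) = 2059. ✓
s = 8: P(8, 26) = 1976 and P(8, 27) = 2133; 2059 is not s-gonal.
s = 9: P(9, 24) = 1956 and P(9, 25) = 2125; 2059 is not s-gonal.
s = 10: P(10, 23) = 2047 and P(10, 24) = 2232; 2059 is not s-gonal.
s = 11: P(11, 21) = 1911 and P(11, 22) = 2101; 2059 is not s-gonal.
Hits: s ∈ {7} → 1.

1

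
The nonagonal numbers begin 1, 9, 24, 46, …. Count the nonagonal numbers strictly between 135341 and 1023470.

The n-th nonagonal number is n(7n−5)/2.
Smallest index with value > 135341: n = 198 (giving 136719).
Largest index with value < 1023470: n = 541 (giving 1023031).
Indices 198 through 541: 344 terms.

344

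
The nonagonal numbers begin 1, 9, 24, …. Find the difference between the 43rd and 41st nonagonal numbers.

583

43·(7·43 − 5)/2 = 6364 and 41·(7·41 − 5)/2 = 5781.
Difference: 6364 − 5781 = 583.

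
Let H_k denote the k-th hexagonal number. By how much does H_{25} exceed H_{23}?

190

25·(2·25 − 1) = 1225 and 23·(2·23 − 1) = 1035.
Difference: 1225 − 1035 = 190.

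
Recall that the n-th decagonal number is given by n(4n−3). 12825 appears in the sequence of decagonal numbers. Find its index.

57

Set n(4n−3) = 12825, giving 4n² − 3n − 12825 = 0.
The discriminant is 9 + 16·12825 = 205209, and √205209 = 453.
So n = (3 + 453) / 8 = 456/8 = 57.
Check: 57·(4·57 − 3) = 12825. ✓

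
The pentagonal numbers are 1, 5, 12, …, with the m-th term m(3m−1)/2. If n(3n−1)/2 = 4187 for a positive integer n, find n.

53

Set n(3n−1)/2 = 4187, giving 3n² − n − 8374 = 0.
The discriminant is 1 + 24·4187 = 100489, and √100489 = 317.
So n = (1 + 317) / 6 = 318/6 = 53.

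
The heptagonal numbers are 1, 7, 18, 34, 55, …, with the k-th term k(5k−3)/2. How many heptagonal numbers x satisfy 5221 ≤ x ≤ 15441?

33

The n-th heptagonal number is n(5n−3)/2.
Smallest index with value ≥ 5221: n = 46 (giving 5221).
Largest index with value ≤ 15441: n = 78 (giving 15093).
Indices 46 through 78: 33 terms.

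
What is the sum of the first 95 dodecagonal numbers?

1433360

Σ i(5i−4) = 5Σi² − 4Σi over i = 1..95.
Σi = 4560 and Σi² = 290320.
5·290320 − 4·4560 = 1433360.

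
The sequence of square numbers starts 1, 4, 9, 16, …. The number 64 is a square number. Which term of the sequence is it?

8

We need n² = 64, so n = √64 = 8.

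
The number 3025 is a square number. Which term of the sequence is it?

55

We need n² = 3025, so n = √3025 = 55.
Check: 55² = 3025. ✓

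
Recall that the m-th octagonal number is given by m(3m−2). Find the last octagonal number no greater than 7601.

Solve n(3n−2) ≤ 7601 for integer n.
n = 50 gives 7400 ≤ 7601, while n = 51 gives 7701 > 7601; so the answer is 7400.

7400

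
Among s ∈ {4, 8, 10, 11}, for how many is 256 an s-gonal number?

s = 4: P(4, 16) = 256. ✓
s = 8: P(8, 9) = 225 and P(8, 10) = 280; 256 is not s-gonal.
s = 10: P(10, 8) = 232 and P(10, 9) = 297; 256 is not s-gonal.
s = 11: P(11, 7) = 196 and P(11, 8) = 260; 256 is not s-gonal.
Hits: s ∈ {4} → 1.

1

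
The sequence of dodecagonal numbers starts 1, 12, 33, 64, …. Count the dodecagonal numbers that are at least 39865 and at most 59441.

20

The n-th dodecagonal number is n(5n−4).
Smallest index with value ≥ 39865: n = 90 (giving 40140).
Largest index with value ≤ 59441: n = 109 (giving 58969).
Indices 90 through 109: 20 terms.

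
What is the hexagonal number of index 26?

26·(2·26 − 1) = 26·51 = 1326.

1326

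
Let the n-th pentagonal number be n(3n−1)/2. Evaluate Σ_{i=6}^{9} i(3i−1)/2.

330

Σ i(3i−1)/2 = (3Σi² − Σi) / 2 over i = 6..9.
Σi = 45 − 15 = 30 and Σi² = 285 − 55 = 230.
(3·230 − 1·30) / 2 = 660/2 = 330.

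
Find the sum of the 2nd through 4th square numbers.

29

Σ_{i=2}^{4} i² = 30 − 1 = 29.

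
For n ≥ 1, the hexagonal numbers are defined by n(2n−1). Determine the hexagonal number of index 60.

7140

60·(2·60 − 1) = 60·119 = 7140.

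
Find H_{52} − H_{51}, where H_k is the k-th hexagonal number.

Consecutive hexagonal numbers differ by 4n − 3: here 4·52 − 3 = 205.

205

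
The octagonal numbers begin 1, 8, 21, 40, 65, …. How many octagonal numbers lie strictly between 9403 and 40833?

The n-th octagonal number is n(3n−2).
Smallest index with value > 9403: n = 57 (giving 9633).
Largest index with value < 40833: n = 116 (giving 40136).
Indices 57 through 116: 60 terms.

60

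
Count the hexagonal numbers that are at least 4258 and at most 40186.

96

The n-th hexagonal number is n(2n−1).
Smallest index with value ≥ 4258: n = 47 (giving 4371).
Largest index with value ≤ 40186: n = 142 (giving 40186).
Indices 47 through 142: 96 terms.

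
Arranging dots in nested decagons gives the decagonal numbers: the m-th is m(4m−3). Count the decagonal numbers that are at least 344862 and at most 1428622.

305

The n-th decagonal number is n(4n−3).
Smallest index with value ≥ 344862: n = 294 (giving 344862).
Largest index with value ≤ 1428622: n = 598 (giving 1428622).
Indices 294 through 598: 305 terms.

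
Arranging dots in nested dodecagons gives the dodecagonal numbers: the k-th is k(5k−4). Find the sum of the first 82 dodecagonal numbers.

922213

Σ i(5i−4) = 5Σi² − 4Σi over i = 1..82.
Σi = 3403 and Σi² = 187165.
5·187165 − 4·3403 = 922213.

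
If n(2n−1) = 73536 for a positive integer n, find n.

192

Set n(2n−1) = 73536, giving 2n² − n − 73536 = 0.
The discriminant is 1 + 8·73536 = 588289, and √588289 = 767.
So n = (1 + 767) / 4 = 768/4 = 192.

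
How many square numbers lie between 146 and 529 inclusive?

11

The n-th square number is n².
Smallest index with value ≥ 146: n = 13 (giving 169).
Largest index with value ≤ 529: n = 23 (giving 529).
Indices 13 through 23: 11 terms.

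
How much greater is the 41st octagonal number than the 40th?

241

Consecutive octagonal numbers differ by 6n − 5: here 6·41 − 5 = 241.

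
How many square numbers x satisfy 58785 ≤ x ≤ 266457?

274

The n-th square number is n².
Smallest index with value ≥ 58785: n = 243 (giving 59049).
Largest index with value ≤ 266457: n = 516 (giving 266256).
Indices 243 through 516: 274 terms.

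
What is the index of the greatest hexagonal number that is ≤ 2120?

Solve n(2n−1) ≤ 2120 for integer n.
n = 32 gives 2016 ≤ 2120, while n = 33 gives 2145 > 2120; so the answer is index 32.

32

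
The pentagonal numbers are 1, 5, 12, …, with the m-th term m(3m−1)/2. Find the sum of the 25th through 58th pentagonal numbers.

92038

Σ i(3i−1)/2 = (3Σi² − Σi) / 2 over i = 25..58.
Σi = 1711 − 300 = 1411 and Σi² = 66729 − 4900 = 61829.
(3·61829 − 1·1411) / 2 = 184076/2 = 92038.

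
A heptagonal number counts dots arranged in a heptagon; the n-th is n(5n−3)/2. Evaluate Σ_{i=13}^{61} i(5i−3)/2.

Σ i(5i−3)/2 = (5Σi² − 3Σi) / 2 over i = 13..61.
Σi = 1891 − 78 = 1813 and Σi² = 77531 − 650 = 76881.
(5·76881 − 3·1813) / 2 = 378966/2 = 189483.

189483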